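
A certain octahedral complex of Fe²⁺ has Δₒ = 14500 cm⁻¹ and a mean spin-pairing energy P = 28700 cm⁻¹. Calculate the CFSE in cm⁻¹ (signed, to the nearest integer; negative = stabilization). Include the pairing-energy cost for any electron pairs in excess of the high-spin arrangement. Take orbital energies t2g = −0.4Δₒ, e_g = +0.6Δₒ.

-5800

Fe²⁺: group 8, so d-count = 8 − 2 = 6.
With Δₒ < P the complex is high-spin.
Filling d⁶ accordingly: t2g^4 e_g^2.
Orbital CFSE = -0.4Δₒ = -0.4 × 14500 = -5800 cm⁻¹.
High-spin has no excess pairs, so no pairing correction applies.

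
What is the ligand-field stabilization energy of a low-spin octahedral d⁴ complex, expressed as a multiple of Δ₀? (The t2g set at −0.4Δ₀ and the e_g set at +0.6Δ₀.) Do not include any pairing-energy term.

Configuration: t2g^4 e_g^0.
CFSE = 4(-0.4Δ₀) + 0(0.6Δ₀) = -1.6Δ₀ + 0.0Δ₀ = -1.6Δ₀.

-1.6 Δ₀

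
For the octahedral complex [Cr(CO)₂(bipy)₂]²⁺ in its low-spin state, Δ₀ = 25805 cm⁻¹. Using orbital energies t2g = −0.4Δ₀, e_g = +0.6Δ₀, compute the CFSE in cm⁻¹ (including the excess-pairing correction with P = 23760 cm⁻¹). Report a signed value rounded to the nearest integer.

-17528

Ligand charges: 2×(+0) from CO and 2×(+0) from bipy sum to +0; with overall charge +2, Cr is +2.
Cr is in group 6, so Cr²⁺ is d⁴ (6 − 2 = 4).
The d⁴ electrons fill as t2g^4 e_g^0.
CFSE(orbital) = 4×(-0.4Δ₀) + 0×(0.6Δ₀) = -1.6Δ₀; with Δ₀ = 25805 cm⁻¹ that is -41288 cm⁻¹.
Pairing penalty: 1 pair vs 0 in the high-spin reference → 1 extra × P = 23760 cm⁻¹.
Net CFSE = -41288 + 23760 = -17528 cm⁻¹.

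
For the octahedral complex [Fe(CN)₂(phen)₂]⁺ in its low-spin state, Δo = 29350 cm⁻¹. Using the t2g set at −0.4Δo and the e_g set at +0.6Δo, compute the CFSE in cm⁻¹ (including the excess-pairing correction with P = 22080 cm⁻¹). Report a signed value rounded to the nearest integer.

Ligand charges: 2×(-1) from CN⁻ and 2×(+0) from phen sum to -2; with overall charge +1, Fe is +3.
Group 8 minus oxidation state +3 gives a d⁵ configuration for Fe³⁺.
Configuration: t2g^5 e_g^0.
The orbital stabilization is -2.0Δo = -2.0 × 29350 = -58700 cm⁻¹.
High-spin d⁵ would be t2g^3 e_g^2 with 0 pairs; low-spin has 2, so 2 excess pairs cost +2P = +44160 cm⁻¹.
Net CFSE = -58700 + 44160 = -14540 cm⁻¹.

-14540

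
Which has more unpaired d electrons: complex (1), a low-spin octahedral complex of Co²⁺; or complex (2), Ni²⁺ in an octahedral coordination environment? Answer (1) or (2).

(2)

(1): Co is in group 9, so Co²⁺ is d⁷ (9 − 2 = 7); t₂g⁶ eg¹ → 1 unpaired.
(2): Group 10 minus oxidation state +2 gives a d⁸ configuration for Ni²⁺; For octahedral d⁸ the high- and low-spin configurations coincide; t2g^6 e_g^2 → 2 unpaired.
So (2) has more unpaired electrons.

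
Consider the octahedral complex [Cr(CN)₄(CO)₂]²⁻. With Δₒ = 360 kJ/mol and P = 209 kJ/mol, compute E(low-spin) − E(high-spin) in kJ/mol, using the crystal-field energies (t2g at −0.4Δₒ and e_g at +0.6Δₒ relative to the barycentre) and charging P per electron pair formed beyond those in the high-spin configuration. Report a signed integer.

Ligand charges: 4×(-1) from CN⁻ and 2×(+0) from CO sum to -4; with overall charge -2, Cr is +2.
Cr²⁺: group 6, so d-count = 6 − 2 = 4.
High-spin: t2g^3 e_g^1, CFSE = -0.6Δₒ = -216 kJ/mol.
Low-spin t2g^4 e_g^0 gives -1.6Δₒ = -576 kJ/mol, but forming 1 extra pair costs 1P = 209 kJ/mol, so E(LS) = -576 + 209 = -367 kJ/mol.
E(LS) − E(HS) = -367 − (-216) = -151 kJ/mol.

-151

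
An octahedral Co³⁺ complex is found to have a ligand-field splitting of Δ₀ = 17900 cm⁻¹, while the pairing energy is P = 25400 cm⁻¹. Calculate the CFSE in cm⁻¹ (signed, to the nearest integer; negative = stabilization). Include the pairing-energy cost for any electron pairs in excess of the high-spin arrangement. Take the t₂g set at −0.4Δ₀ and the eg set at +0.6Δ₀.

Co is in group 9, so Co³⁺ is d⁶ (9 − 3 = 6).
With Δ₀ < P the complex is high-spin.
Filling d⁶ accordingly: t₂g⁴ eg².
Orbital CFSE = -0.4Δ₀ = -0.4 × 17900 = -7160 cm⁻¹.
High-spin has no excess pairs, so no pairing correction applies.

-7160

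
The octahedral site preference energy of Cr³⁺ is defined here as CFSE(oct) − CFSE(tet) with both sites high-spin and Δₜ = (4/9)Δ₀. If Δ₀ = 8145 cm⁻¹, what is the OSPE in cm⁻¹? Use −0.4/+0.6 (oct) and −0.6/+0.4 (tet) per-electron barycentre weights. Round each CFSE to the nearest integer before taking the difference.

Cr sits in group 6; removing 3 electrons leaves Cr³⁺ with 6 − 3 = 3 d electrons.
Octahedral (high-spin): t2g^3 e_g^0, CFSE = 3(−0.4) + 0(+0.6) = -1.2Δ₀ = -1.2 × 8145 = -9774 cm⁻¹.
In a tetrahedral site the filling is e^2 t2^1: CFSE(tet) = -0.8Δₜ = -0.8 × (4/9)(8145) = -2896 cm⁻¹.
OSPE = -9774 − (-2896) = -6878 cm⁻¹.

-6878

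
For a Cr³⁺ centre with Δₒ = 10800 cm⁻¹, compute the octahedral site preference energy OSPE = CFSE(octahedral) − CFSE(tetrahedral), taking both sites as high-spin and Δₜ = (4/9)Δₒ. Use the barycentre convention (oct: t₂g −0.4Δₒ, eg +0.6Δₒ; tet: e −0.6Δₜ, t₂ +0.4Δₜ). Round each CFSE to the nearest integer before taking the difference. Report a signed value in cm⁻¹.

-9120

Group 6 minus oxidation state +3 gives a d³ configuration for Cr³⁺.
Octahedral (high-spin): t₂g³ eg⁰, CFSE = 3(−0.4) + 0(+0.6) = -1.2Δₒ = -1.2 × 10800 = -12960 cm⁻¹.
Tetrahedral e² t₂¹ gives -0.8Δₜ = -0.8 × (4/9) × 10800 = -3840 cm⁻¹.
Subtracting, OSPE = -12960 − (-3840) = -9120 cm⁻¹.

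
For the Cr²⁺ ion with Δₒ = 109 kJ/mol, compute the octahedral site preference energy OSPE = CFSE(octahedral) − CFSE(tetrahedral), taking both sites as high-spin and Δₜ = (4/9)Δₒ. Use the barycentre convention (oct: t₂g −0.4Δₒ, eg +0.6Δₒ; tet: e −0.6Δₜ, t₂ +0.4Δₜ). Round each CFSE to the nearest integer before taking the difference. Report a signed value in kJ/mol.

Cr is in group 6, so Cr²⁺ is d⁴ (6 − 2 = 4).
Octahedral high-spin t₂g³ eg¹: CFSE = -0.6 × 109 = -65 kJ/mol.
Tetrahedral: e² t₂², CFSE = 2(−0.6) + 2(+0.4) = -0.4Δₜ = -0.4 × (4/9) × 109 = -19 kJ/mol.
Subtracting, OSPE = -65 − (-19) = -46 kJ/mol.

-46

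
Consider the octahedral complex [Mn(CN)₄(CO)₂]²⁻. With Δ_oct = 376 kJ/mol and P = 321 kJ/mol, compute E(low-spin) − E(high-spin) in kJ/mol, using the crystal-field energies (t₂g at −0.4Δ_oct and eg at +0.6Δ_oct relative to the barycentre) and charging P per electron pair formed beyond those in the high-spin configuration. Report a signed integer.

-110

Ligand charges: 4×(-1) from CN⁻ and 2×(+0) from CO sum to -4; with overall charge -2, Mn is +2.
Mn is in group 7, so Mn²⁺ is d⁵ (7 − 2 = 5).
High-spin d⁵ fills as t₂g³ eg² with CFSE 3(−0.4) + 2(+0.6) = 0.0Δ_oct = 0 kJ/mol.
For low-spin the configuration is t₂g⁵ eg⁰: orbital energy -2.0 × 376 = -752 kJ/mol, and 2 additional pairs relative to high-spin add 642 kJ/mol, giving -110 kJ/mol.
The difference is -110 − (0) = -110 kJ/mol, so low-spin lies lower.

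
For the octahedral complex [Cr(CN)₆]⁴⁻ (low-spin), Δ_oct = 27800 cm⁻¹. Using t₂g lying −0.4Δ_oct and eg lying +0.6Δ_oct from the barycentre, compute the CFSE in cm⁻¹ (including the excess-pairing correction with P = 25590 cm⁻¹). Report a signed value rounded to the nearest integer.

-18890

Each CN⁻ contributes -1; 6 × (-1) = -6. With overall charge -4, Cr is in the +2 oxidation state.
Cr sits in group 6; removing 2 electrons leaves Cr²⁺ with 6 − 2 = 4 d electrons.
The d⁴ electrons fill as t₂g⁴ eg⁰.
CFSE(orbital) = 4×(-0.4Δ_oct) + 0×(0.6Δ_oct) = -1.6Δ_oct; with Δ_oct = 27800 cm⁻¹ that is -44480 cm⁻¹.
High-spin d⁴ would be t₂g³ eg¹ with 0 pairs; low-spin has 1, so 1 excess pair costs +1P = +25590 cm⁻¹.
Combining: -44480 + 25590 = -18890 cm⁻¹.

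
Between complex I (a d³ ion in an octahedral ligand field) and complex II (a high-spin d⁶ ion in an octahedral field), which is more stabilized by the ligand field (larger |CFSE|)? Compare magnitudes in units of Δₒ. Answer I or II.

I

I: t₂g³ eg⁰, CFSE = -1.2Δₒ.
II: t2g^4 e_g^2, CFSE = -0.4Δₒ.
So I has the larger |CFSE|.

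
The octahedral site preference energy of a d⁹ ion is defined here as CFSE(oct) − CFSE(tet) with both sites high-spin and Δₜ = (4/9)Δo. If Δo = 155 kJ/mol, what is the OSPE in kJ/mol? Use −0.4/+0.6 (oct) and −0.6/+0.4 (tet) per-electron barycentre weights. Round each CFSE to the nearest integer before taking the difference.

Octahedral (high-spin): t₂g⁶ eg³, CFSE = 6(−0.4) + 3(+0.6) = -0.6Δo = -0.6 × 155 = -93 kJ/mol.
Tetrahedral: e⁴ t₂⁵, CFSE = 4(−0.6) + 5(+0.4) = -0.4Δₜ = -0.4 × (4/9) × 155 = -28 kJ/mol.
OSPE = CFSE(oct) − CFSE(tet) = -93 − (-28) = -65 kJ/mol.

-65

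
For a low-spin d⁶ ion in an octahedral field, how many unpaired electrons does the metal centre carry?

Configuration: t2g^6 e_g^0, giving 0 unpaired electrons.

0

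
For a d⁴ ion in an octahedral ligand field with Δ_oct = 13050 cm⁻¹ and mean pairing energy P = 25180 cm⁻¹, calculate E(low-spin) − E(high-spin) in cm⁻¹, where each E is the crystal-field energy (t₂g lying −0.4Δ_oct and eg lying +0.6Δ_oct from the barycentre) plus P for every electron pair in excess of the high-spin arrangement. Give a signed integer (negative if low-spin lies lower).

In the high-spin limit (t₂g³ eg¹) the orbital term is -0.6Δ_oct = -7830 cm⁻¹, with no excess pairing.
For low-spin the configuration is t₂g⁴ eg⁰: orbital energy -1.6 × 13050 = -20880 cm⁻¹, and 1 additional pair relative to high-spin adds 25180 cm⁻¹, giving 4300 cm⁻¹.
The difference is 4300 − (-7830) = 12130 cm⁻¹, so high-spin lies lower.

12130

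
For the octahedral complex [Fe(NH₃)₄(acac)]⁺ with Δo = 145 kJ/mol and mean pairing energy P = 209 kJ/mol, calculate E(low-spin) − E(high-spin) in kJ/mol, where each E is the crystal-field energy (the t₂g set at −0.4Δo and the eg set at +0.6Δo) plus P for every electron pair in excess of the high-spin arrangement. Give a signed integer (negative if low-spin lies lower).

128

Ligand charges: 4×(+0) from NH₃ and 1×(-1) from acac⁻ sum to -1; with overall charge +1, Fe is +2.
Group 8 minus oxidation state +2 gives a d⁶ configuration for Fe²⁺.
In the high-spin limit (t₂g⁴ eg²) the orbital term is -0.4Δo = -58 kJ/mol, with no excess pairing.
Low-spin: t₂g⁶ eg⁰, orbital CFSE = -2.4Δo = -348 kJ/mol; plus 2 excess pairs × P = +418 kJ/mol; total 70 kJ/mol.
The difference is 70 − (-58) = 128 kJ/mol, so high-spin lies lower.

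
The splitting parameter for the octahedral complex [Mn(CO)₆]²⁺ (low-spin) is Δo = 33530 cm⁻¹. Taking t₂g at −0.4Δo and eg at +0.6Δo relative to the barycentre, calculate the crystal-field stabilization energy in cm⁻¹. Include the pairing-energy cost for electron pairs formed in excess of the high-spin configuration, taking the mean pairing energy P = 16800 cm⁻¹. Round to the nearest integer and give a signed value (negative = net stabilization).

-33460

CO is neutral, so the +2 overall charge sits on Mn: oxidation state +2.
Mn is in group 7, so Mn²⁺ is d⁵ (7 − 2 = 5).
The d⁵ electrons fill as t₂g⁵ eg⁰.
Orbital CFSE = 5(-0.4) + 0(0.6) = -2.0Δo = -2.0 × 33530 = -67060 cm⁻¹.
Pairing penalty: 2 pairs vs 0 in the high-spin reference → 2 extra × P = 33600 cm⁻¹.
Overall CFSE = -67060 + 33600 = -33460 cm⁻¹.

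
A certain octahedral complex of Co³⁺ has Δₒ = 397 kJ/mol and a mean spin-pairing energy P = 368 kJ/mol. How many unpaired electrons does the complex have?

0

Group 9 minus oxidation state +3 gives a d⁶ configuration for Co³⁺.
Here Δₒ > P (397 > 368), so the low-spin state is favoured.
Configuration: t₂g⁶ eg⁰.
Unpaired electrons: 0.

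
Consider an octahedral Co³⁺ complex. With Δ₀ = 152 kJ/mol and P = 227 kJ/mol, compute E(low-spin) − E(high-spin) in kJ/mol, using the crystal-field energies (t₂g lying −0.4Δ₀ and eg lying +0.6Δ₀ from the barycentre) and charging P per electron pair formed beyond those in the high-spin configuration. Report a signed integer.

150

Co is in group 9, so Co³⁺ is d⁶ (9 − 3 = 6).
High-spin: t₂g⁴ eg², CFSE = -0.4Δ₀ = -61 kJ/mol.
Low-spin: t₂g⁶ eg⁰, orbital CFSE = -2.4Δ₀ = -365 kJ/mol; plus 2 excess pairs × P = +454 kJ/mol; total 89 kJ/mol.
E(LS) − E(HS) = 89 − (-61) = 150 kJ/mol.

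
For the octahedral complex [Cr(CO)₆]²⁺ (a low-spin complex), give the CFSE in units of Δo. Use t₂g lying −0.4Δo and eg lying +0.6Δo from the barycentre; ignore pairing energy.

CO is neutral, so the +2 overall charge sits on Cr: oxidation state +2.
Group 6 minus oxidation state +2 gives a d⁴ configuration for Cr²⁺.
Configuration: t₂g⁴ eg⁰.
CFSE = 4(-0.4Δo) + 0(0.6Δo) = -1.6Δo + 0.0Δo = -1.6Δo.

-1.6 Δo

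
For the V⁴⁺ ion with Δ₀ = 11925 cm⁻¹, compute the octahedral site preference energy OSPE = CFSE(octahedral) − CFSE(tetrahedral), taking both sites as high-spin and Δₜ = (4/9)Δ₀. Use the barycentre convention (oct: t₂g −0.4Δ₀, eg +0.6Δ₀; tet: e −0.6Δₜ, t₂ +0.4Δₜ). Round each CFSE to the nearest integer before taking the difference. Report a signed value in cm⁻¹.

-1590

V is in group 5, so V⁴⁺ is d¹ (5 − 4 = 1).
Octahedral (high-spin): t₂g¹ eg⁰, CFSE = 1(−0.4) + 0(+0.6) = -0.4Δ₀ = -0.4 × 11925 = -4770 cm⁻¹.
In a tetrahedral site the filling is e¹ t₂⁰: CFSE(tet) = -0.6Δₜ = -0.6 × (4/9)(11925) = -3180 cm⁻¹.
Subtracting, OSPE = -4770 − (-3180) = -1590 cm⁻¹.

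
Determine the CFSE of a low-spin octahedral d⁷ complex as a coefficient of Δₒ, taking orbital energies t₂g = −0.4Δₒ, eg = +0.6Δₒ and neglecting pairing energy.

Configuration: t₂g⁶ eg¹.
CFSE = 6(-0.4Δₒ) + 1(0.6Δₒ) = -2.4Δₒ + 0.6Δₒ = -1.8Δₒ.

-1.8 Δₒ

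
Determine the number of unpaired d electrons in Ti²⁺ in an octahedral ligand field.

2

Ti sits in group 4; removing 2 electrons leaves Ti²⁺ with 4 − 2 = 2 d electrons.
For octahedral d² the high- and low-spin configurations coincide.
Configuration: t2g^2 e_g^0, giving 2 unpaired electrons.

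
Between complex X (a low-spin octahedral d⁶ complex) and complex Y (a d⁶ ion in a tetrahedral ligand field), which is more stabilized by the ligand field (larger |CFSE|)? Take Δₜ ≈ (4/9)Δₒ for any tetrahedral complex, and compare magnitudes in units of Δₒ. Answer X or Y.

X

X: t₂g⁶ eg⁰, CFSE = -2.4Δₒ.
Y: With tetrahedral geometry the complex is necessarily high-spin; e³ t₂³, CFSE = -0.6Δₜ ≈ -0.27Δₒ.
So X has the larger |CFSE|.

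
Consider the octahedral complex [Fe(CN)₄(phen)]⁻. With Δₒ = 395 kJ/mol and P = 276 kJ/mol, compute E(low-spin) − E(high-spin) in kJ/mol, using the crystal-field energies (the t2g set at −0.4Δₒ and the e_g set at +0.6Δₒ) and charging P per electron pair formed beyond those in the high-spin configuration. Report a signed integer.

-238

Ligand charges: 4×(-1) from CN⁻ and 1×(+0) from phen sum to -4; with overall charge -1, Fe is +3.
Fe sits in group 8; removing 3 electrons leaves Fe³⁺ with 8 − 3 = 5 d electrons.
In the high-spin limit (t2g^3 e_g^2) the orbital term is 0.0Δₒ = 0 kJ/mol, with no excess pairing.
Low-spin t2g^5 e_g^0 gives -2.0Δₒ = -790 kJ/mol, but forming 2 extra pairs costs 2P = 552 kJ/mol, so E(LS) = -790 + 552 = -238 kJ/mol.
E(LS) − E(HS) = -238 − (0) = -238 kJ/mol.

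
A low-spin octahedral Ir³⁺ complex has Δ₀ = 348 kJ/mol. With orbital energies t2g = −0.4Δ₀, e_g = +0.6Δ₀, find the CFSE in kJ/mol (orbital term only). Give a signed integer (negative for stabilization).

-835

Ir³⁺: group 9, so d-count = 9 − 3 = 6.
Electron filling gives t2g^6 e_g^0.
CFSE(orbital) = 6×(-0.4Δ₀) + 0×(0.6Δ₀) = -2.4Δ₀; with Δ₀ = 348 kJ/mol that is -835 kJ/mol.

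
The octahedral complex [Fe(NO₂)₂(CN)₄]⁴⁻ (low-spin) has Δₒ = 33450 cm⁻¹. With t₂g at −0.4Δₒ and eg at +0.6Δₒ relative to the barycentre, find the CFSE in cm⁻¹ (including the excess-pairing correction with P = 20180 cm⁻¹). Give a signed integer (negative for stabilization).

Ligand charges: 2×(-1) from NO₂⁻ and 4×(-1) from CN⁻ sum to -6; with overall charge -4, Fe is +2.
Fe sits in group 8; removing 2 electrons leaves Fe²⁺ with 8 − 2 = 6 d electrons.
The d⁶ electrons fill as t₂g⁶ eg⁰.
CFSE(orbital) = 6×(-0.4Δₒ) + 0×(0.6Δₒ) = -2.4Δₒ; with Δₒ = 33450 cm⁻¹ that is -80280 cm⁻¹.
Pairing penalty: 3 pairs vs 1 in the high-spin reference → 2 extra × P = 40360 cm⁻¹.
Overall CFSE = -80280 + 40360 = -39920 cm⁻¹.

-39920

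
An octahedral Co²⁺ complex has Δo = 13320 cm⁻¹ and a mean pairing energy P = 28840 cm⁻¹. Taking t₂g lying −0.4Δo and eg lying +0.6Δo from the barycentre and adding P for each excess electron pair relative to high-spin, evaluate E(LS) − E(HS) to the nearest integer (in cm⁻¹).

15520

Group 9 minus oxidation state +2 gives a d⁷ configuration for Co²⁺.
High-spin: t₂g⁵ eg², CFSE = -0.8Δo = -10656 cm⁻¹.
Low-spin t₂g⁶ eg¹ gives -1.8Δo = -23976 cm⁻¹, but forming 1 extra pair costs 1P = 28840 cm⁻¹, so E(LS) = -23976 + 28840 = 4864 cm⁻¹.
The difference is 4864 − (-10656) = 15520 cm⁻¹, so high-spin lies lower.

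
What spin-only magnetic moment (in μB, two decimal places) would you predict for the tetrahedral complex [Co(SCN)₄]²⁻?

Each SCN⁻ contributes -1; 4 × (-1) = -4. With overall charge -2, Co is in the +2 oxidation state.
Co sits in group 9; removing 2 electrons leaves Co²⁺ with 9 − 2 = 7 d electrons.
Tetrahedral fields are weak (Δₜ ≈ 4/9 Δₒ), so electrons fill high-spin.
Configuration: e^4 t2^3 → 3 unpaired electrons.
μ(spin-only) = √[3(3+2)] = √15 ≈ 3.87 μB.

3.87 μB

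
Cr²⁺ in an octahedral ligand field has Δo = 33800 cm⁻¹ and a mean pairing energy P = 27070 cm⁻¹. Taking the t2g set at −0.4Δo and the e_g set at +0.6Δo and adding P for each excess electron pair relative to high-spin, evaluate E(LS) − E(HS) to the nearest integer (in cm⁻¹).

-6730

Cr sits in group 6; removing 2 electrons leaves Cr²⁺ with 6 − 2 = 4 d electrons.
High-spin: t2g^3 e_g^1, CFSE = -0.6Δo = -20280 cm⁻¹.
For low-spin the configuration is t2g^4 e_g^0: orbital energy -1.6 × 33800 = -54080 cm⁻¹, and 1 additional pair relative to high-spin adds 27070 cm⁻¹, giving -27010 cm⁻¹.
E(LS) − E(HS) = -27010 − (-20280) = -6730 cm⁻¹.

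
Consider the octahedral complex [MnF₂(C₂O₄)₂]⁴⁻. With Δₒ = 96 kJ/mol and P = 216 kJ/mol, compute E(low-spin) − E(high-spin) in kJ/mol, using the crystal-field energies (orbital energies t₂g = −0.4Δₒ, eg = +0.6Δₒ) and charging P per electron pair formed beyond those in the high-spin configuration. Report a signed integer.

240

Ligand charges: 2×(-1) from F⁻ and 2×(-2) from C₂O₄²⁻ sum to -6; with overall charge -4, Mn is +2.
Group 7 minus oxidation state +2 gives a d⁵ configuration for Mn²⁺.
High-spin d⁵ fills as t₂g³ eg² with CFSE 3(−0.4) + 2(+0.6) = 0.0Δₒ = 0 kJ/mol.
Low-spin: t₂g⁵ eg⁰, orbital CFSE = -2.0Δₒ = -192 kJ/mol; plus 2 excess pairs × P = +432 kJ/mol; total 240 kJ/mol.
E(LS) − E(HS) = 240 − (0) = 240 kJ/mol.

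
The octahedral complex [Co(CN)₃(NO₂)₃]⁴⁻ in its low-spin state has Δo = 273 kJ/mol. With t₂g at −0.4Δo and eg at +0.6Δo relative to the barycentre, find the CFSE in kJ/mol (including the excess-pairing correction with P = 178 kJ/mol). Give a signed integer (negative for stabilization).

-313

Ligand charges: 3×(-1) from CN⁻ and 3×(-1) from NO₂⁻ sum to -6; with overall charge -4, Co is +2.
Co²⁺: group 9, so d-count = 9 − 2 = 7.
Electron filling gives t₂g⁶ eg¹.
The orbital stabilization is -1.8Δo = -1.8 × 273 = -491 kJ/mol.
Relative to high-spin t₂g⁵ eg² (2 paired), the low-spin configuration has 1 additional pair, contributing +1 × 178 = +178 kJ/mol.
Net CFSE = -491 + 178 = -313 kJ/mol.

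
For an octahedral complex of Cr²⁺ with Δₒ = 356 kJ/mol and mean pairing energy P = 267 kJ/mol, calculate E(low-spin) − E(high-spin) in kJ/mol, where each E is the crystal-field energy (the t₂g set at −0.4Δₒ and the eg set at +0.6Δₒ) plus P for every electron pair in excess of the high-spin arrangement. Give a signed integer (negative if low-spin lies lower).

-89

Cr sits in group 6; removing 2 electrons leaves Cr²⁺ with 6 − 2 = 4 d electrons.
High-spin: t₂g³ eg¹, CFSE = -0.6Δₒ = -214 kJ/mol.
Low-spin: t₂g⁴ eg⁰, orbital CFSE = -1.6Δₒ = -570 kJ/mol; plus 1 excess pair × P = +267 kJ/mol; total -303 kJ/mol.
E(LS) − E(HS) = -303 − (-214) = -89 kJ/mol.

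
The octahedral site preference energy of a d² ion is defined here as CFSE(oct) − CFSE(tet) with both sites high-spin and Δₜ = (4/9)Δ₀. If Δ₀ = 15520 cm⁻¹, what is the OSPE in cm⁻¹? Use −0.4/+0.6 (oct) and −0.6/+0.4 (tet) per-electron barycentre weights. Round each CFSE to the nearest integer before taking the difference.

-4139

Octahedral (high-spin): t₂g² eg⁰, CFSE = 2(−0.4) + 0(+0.6) = -0.8Δ₀ = -0.8 × 15520 = -12416 cm⁻¹.
In a tetrahedral site the filling is e² t₂⁰: CFSE(tet) = -1.2Δₜ = -1.2 × (4/9)(15520) = -8277 cm⁻¹.
Subtracting, OSPE = -12416 − (-8277) = -4139 cm⁻¹.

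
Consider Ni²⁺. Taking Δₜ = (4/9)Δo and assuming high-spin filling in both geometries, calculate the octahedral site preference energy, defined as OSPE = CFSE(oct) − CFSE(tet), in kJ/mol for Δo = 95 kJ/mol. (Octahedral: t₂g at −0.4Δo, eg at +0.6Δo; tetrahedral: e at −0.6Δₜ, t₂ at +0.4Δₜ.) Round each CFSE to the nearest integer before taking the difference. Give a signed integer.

Ni is in group 10, so Ni²⁺ is d⁸ (10 − 2 = 8).
In an octahedral site d⁸ (HS) is t₂g⁶ eg², giving CFSE(oct) = -1.2Δo = -114 kJ/mol.
Tetrahedral e⁴ t₂⁴ gives -0.8Δₜ = -0.8 × (4/9) × 95 = -34 kJ/mol.
OSPE = CFSE(oct) − CFSE(tet) = -114 − (-34) = -80 kJ/mol.

-80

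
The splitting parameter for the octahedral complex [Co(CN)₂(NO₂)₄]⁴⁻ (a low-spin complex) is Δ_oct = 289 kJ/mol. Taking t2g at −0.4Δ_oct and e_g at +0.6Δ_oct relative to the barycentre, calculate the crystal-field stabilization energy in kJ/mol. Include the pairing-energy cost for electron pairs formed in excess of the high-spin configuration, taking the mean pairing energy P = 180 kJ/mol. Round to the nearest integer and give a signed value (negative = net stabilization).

Ligand charges: 2×(-1) from CN⁻ and 4×(-1) from NO₂⁻ sum to -6; with overall charge -4, Co is +2.
Co sits in group 9; removing 2 electrons leaves Co²⁺ with 9 − 2 = 7 d electrons.
Electron filling gives t2g^6 e_g^1.
CFSE(orbital) = 6×(-0.4Δ_oct) + 1×(0.6Δ_oct) = -1.8Δ_oct; with Δ_oct = 289 kJ/mol that is -520 kJ/mol.
Pairing penalty: 3 pairs vs 2 in the high-spin reference → 1 extra × P = 180 kJ/mol.
Net CFSE = -520 + 180 = -340 kJ/mol.

-340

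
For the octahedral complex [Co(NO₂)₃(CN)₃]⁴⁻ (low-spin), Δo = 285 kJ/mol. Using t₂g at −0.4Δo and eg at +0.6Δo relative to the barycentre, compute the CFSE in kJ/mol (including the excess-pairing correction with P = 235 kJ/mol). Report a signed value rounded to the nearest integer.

Ligand charges: 3×(-1) from NO₂⁻ and 3×(-1) from CN⁻ sum to -6; with overall charge -4, Co is +2.
Co is in group 9, so Co²⁺ is d⁷ (9 − 2 = 7).
The d⁷ electrons fill as t₂g⁶ eg¹.
Orbital CFSE = 6(-0.4) + 1(0.6) = -1.8Δo = -1.8 × 285 = -513 kJ/mol.
Relative to high-spin t₂g⁵ eg² (2 paired), the low-spin configuration has 1 additional pair, contributing +1 × 235 = +235 kJ/mol.
Net CFSE = -513 + 235 = -278 kJ/mol.

-278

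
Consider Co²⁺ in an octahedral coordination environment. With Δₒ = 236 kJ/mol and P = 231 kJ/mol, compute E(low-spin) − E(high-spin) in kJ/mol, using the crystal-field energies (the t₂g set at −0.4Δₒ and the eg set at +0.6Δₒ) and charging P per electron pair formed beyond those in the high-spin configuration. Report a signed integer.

Group 9 minus oxidation state +2 gives a d⁷ configuration for Co²⁺.
High-spin: t₂g⁵ eg², CFSE = -0.8Δₒ = -189 kJ/mol.
Low-spin t₂g⁶ eg¹ gives -1.8Δₒ = -425 kJ/mol, but forming 1 extra pair costs 1P = 231 kJ/mol, so E(LS) = -425 + 231 = -194 kJ/mol.
The difference is -194 − (-189) = -5 kJ/mol, so low-spin lies lower.

-5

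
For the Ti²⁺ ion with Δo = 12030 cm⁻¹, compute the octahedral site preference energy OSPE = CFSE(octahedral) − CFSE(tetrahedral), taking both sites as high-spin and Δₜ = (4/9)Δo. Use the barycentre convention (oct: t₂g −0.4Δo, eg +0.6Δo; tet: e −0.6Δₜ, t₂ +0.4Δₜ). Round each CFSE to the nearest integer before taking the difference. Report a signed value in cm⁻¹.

-3208

Ti²⁺: group 4, so d-count = 4 − 2 = 2.
Octahedral high-spin t2g^2 e_g^0: CFSE = -0.8 × 12030 = -9624 cm⁻¹.
In a tetrahedral site the filling is e^2 t2^0: CFSE(tet) = -1.2Δₜ = -1.2 × (4/9)(12030) = -6416 cm⁻¹.
OSPE = -9624 − (-6416) = -3208 cm⁻¹.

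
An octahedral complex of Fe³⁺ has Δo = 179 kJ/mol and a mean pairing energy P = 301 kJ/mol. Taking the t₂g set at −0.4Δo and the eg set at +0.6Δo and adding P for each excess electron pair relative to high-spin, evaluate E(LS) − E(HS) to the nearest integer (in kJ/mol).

Fe sits in group 8; removing 3 electrons leaves Fe³⁺ with 8 − 3 = 5 d electrons.
In the high-spin limit (t₂g³ eg²) the orbital term is 0.0Δo = 0 kJ/mol, with no excess pairing.
For low-spin the configuration is t₂g⁵ eg⁰: orbital energy -2.0 × 179 = -358 kJ/mol, and 2 additional pairs relative to high-spin add 602 kJ/mol, giving 244 kJ/mol.
E(LS) − E(HS) = 244 − (0) = 244 kJ/mol.

244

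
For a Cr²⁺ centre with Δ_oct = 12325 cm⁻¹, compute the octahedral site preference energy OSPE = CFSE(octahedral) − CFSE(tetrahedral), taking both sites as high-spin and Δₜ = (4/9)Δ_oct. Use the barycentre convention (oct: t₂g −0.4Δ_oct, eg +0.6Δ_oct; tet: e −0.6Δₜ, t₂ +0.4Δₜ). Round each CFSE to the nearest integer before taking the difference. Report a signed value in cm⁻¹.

-5204

Cr²⁺: group 6, so d-count = 6 − 2 = 4.
Octahedral high-spin t₂g³ eg¹: CFSE = -0.6 × 12325 = -7395 cm⁻¹.
In a tetrahedral site the filling is e² t₂²: CFSE(tet) = -0.4Δₜ = -0.4 × (4/9)(12325) = -2191 cm⁻¹.
Subtracting, OSPE = -7395 − (-2191) = -5204 cm⁻¹.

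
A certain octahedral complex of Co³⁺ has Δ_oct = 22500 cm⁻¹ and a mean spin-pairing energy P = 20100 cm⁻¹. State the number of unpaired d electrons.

Co sits in group 9; removing 3 electrons leaves Co³⁺ with 9 − 3 = 6 d electrons.
Since Δ_oct = 22500 cm⁻¹ > P = 20100 cm⁻¹, the complex adopts the low-spin configuration.
Configuration: t2g^6 e_g^0.
Unpaired electrons: 0.

0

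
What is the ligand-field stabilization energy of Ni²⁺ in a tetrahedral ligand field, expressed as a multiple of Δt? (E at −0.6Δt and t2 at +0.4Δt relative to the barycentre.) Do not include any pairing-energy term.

-0.8 Δt

Ni is in group 10, so Ni²⁺ is d⁸ (10 − 2 = 8).
With tetrahedral geometry the complex is necessarily high-spin.
Configuration: e^4 t2^4.
CFSE = 4(-0.6Δt) + 4(0.4Δt) = -2.4Δt + 1.6Δt = -0.8Δt.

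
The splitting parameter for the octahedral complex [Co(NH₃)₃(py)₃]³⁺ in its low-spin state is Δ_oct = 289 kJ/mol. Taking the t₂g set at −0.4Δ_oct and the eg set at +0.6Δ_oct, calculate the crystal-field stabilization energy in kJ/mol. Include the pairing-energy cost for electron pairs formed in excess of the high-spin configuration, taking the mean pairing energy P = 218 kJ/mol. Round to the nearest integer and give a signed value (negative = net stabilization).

-258

Ligand charges: 3×(+0) from NH₃ and 3×(+0) from py sum to +0; with overall charge +3, Co is +3.
Co is in group 9, so Co³⁺ is d⁶ (9 − 3 = 6).
Electron filling gives t₂g⁶ eg⁰.
Orbital CFSE = 6(-0.4) + 0(0.6) = -2.4Δ_oct = -2.4 × 289 = -694 kJ/mol.
Pairing penalty: 3 pairs vs 1 in the high-spin reference → 2 extra × P = 436 kJ/mol.
Net CFSE = -694 + 436 = -258 kJ/mol.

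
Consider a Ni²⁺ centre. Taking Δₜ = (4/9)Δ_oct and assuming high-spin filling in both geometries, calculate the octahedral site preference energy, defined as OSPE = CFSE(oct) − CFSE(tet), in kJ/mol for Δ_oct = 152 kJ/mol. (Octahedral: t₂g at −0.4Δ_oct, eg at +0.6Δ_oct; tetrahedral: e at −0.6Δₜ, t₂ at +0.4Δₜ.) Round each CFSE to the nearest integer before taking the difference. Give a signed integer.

Ni sits in group 10; removing 2 electrons leaves Ni²⁺ with 10 − 2 = 8 d electrons.
Octahedral high-spin t2g^6 e_g^2: CFSE = -1.2 × 152 = -182 kJ/mol.
In a tetrahedral site the filling is e^4 t2^4: CFSE(tet) = -0.8Δₜ = -0.8 × (4/9)(152) = -54 kJ/mol.
Subtracting, OSPE = -182 − (-54) = -128 kJ/mol.

-128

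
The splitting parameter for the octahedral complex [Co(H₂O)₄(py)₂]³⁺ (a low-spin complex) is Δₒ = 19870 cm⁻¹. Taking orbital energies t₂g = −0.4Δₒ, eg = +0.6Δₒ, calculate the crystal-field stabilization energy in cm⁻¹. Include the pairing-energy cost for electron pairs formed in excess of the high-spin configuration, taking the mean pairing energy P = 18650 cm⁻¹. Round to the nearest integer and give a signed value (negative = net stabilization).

-10388

Ligand charges: 4×(+0) from H₂O and 2×(+0) from py sum to +0; with overall charge +3, Co is +3.
Co³⁺: group 9, so d-count = 9 − 3 = 6.
Electron filling gives t₂g⁶ eg⁰.
Orbital CFSE = 6(-0.4) + 0(0.6) = -2.4Δₒ = -2.4 × 19870 = -47688 cm⁻¹.
Pairing penalty: 3 pairs vs 1 in the high-spin reference → 2 extra × P = 37300 cm⁻¹.
Overall CFSE = -47688 + 37300 = -10388 cm⁻¹.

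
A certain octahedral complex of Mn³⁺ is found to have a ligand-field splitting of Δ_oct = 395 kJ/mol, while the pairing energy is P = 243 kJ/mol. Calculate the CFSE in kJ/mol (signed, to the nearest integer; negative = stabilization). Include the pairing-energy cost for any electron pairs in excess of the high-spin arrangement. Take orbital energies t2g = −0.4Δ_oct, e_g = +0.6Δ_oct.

-389

Mn sits in group 7; removing 3 electrons leaves Mn³⁺ with 7 − 3 = 4 d electrons.
Here Δ_oct > P (395 > 243), so the low-spin state is favoured.
That gives t2g^4 e_g^0.
Orbital CFSE = -1.6Δ_oct = -1.6 × 395 = -632 kJ/mol.
Excess pairs vs high-spin: 1 − 0 = 1; pairing cost = +243 kJ/mol.
Net CFSE = -632 + 243 = -389 kJ/mol.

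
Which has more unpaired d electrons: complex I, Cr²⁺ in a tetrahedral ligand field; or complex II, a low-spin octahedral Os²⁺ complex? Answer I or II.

I: Cr sits in group 6; removing 2 electrons leaves Cr²⁺ with 6 − 2 = 4 d electrons; With tetrahedral geometry the complex is necessarily high-spin; e^2 t2^2 → 4 unpaired.
II: Os sits in group 8; removing 2 electrons leaves Os²⁺ with 8 − 2 = 6 d electrons; t2g^6 e_g^0 → 0 unpaired.
So I has more unpaired electrons.

I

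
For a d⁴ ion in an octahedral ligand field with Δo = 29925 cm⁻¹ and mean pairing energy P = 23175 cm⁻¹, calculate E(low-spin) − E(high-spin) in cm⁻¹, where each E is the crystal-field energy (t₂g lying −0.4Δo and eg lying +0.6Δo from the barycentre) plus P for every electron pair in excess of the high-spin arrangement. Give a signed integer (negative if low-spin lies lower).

-6750

High-spin: t₂g³ eg¹, CFSE = -0.6Δo = -17955 cm⁻¹.
Low-spin t₂g⁴ eg⁰ gives -1.6Δo = -47880 cm⁻¹, but forming 1 extra pair costs 1P = 23175 cm⁻¹, so E(LS) = -47880 + 23175 = -24705 cm⁻¹.
The difference is -24705 − (-17955) = -6750 cm⁻¹, so low-spin lies lower.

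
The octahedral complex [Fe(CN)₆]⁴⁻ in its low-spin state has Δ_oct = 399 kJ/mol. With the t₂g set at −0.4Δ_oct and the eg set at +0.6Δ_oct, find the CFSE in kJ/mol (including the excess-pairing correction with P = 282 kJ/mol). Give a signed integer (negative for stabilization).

Each CN⁻ contributes -1; 6 × (-1) = -6. With overall charge -4, Fe is in the +2 oxidation state.
Fe sits in group 8; removing 2 electrons leaves Fe²⁺ with 8 − 2 = 6 d electrons.
The d⁶ electrons fill as t₂g⁶ eg⁰.
Orbital CFSE = 6(-0.4) + 0(0.6) = -2.4Δ_oct = -2.4 × 399 = -958 kJ/mol.
Pairing penalty: 3 pairs vs 1 in the high-spin reference → 2 extra × P = 564 kJ/mol.
Combining: -958 + 564 = -394 kJ/mol.

-394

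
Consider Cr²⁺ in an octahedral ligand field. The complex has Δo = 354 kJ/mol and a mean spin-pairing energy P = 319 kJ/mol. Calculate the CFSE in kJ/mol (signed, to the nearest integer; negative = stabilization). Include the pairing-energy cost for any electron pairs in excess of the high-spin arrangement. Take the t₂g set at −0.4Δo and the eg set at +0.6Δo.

Cr is in group 6, so Cr²⁺ is d⁴ (6 − 2 = 4).
Since Δo = 354 kJ/mol > P = 319 kJ/mol, the complex adopts the low-spin configuration.
Configuration: t₂g⁴ eg⁰.
Orbital CFSE = -1.6Δo = -1.6 × 354 = -566 kJ/mol.
Excess pairs vs high-spin: 1 − 0 = 1; pairing cost = +319 kJ/mol.
Net CFSE = -566 + 319 = -247 kJ/mol.

-247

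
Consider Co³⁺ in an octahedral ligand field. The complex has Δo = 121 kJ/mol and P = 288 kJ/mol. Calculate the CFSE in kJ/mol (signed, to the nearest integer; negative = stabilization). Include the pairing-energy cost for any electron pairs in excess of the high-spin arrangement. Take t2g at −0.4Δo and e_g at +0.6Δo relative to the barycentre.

-48

Co is in group 9, so Co³⁺ is d⁶ (9 − 3 = 6).
With Δo < P the complex is high-spin.
Configuration: t2g^4 e_g^2.
Orbital CFSE = -0.4Δo = -0.4 × 121 = -48 kJ/mol.
High-spin has no excess pairs, so no pairing correction applies.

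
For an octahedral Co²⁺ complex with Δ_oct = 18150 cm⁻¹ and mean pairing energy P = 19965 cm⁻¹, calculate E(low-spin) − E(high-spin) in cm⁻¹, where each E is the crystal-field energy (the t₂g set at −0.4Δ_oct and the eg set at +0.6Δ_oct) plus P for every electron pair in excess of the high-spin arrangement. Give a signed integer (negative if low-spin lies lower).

Co²⁺: group 9, so d-count = 9 − 2 = 7.
High-spin: t₂g⁵ eg², CFSE = -0.8Δ_oct = -14520 cm⁻¹.
For low-spin the configuration is t₂g⁶ eg¹: orbital energy -1.8 × 18150 = -32670 cm⁻¹, and 1 additional pair relative to high-spin adds 19965 cm⁻¹, giving -12705 cm⁻¹.
Thus E(LS) − E(HS) = 1815 cm⁻¹.

1815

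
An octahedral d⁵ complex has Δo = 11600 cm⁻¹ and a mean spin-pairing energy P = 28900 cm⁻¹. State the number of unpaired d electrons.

Since Δo = 11600 cm⁻¹ < P = 28900 cm⁻¹, the complex adopts the high-spin configuration.
That gives t₂g³ eg².
Unpaired electrons: 5.

5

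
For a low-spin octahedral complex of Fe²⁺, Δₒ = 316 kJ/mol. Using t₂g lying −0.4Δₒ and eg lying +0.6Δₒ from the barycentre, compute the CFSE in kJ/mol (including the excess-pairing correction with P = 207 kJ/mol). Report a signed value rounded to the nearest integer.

Fe²⁺: group 8, so d-count = 8 − 2 = 6.
Electron filling gives t₂g⁶ eg⁰.
The orbital stabilization is -2.4Δₒ = -2.4 × 316 = -758 kJ/mol.
Pairing penalty: 3 pairs vs 1 in the high-spin reference → 2 extra × P = 414 kJ/mol.
Overall CFSE = -758 + 414 = -344 kJ/mol.

-344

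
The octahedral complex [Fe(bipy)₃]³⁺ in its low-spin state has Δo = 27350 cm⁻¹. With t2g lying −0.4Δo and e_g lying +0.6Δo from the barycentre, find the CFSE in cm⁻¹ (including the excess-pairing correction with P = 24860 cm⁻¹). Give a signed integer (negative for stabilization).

bipy is neutral, so the +3 overall charge sits on Fe: oxidation state +3.
Fe³⁺: group 8, so d-count = 8 − 3 = 5.
The d⁵ electrons fill as t2g^5 e_g^0.
CFSE(orbital) = 5×(-0.4Δo) + 0×(0.6Δo) = -2.0Δo; with Δo = 27350 cm⁻¹ that is -54700 cm⁻¹.
Pairing penalty: 2 pairs vs 0 in the high-spin reference → 2 extra × P = 49720 cm⁻¹.
Net CFSE = -54700 + 49720 = -4980 cm⁻¹.

-4980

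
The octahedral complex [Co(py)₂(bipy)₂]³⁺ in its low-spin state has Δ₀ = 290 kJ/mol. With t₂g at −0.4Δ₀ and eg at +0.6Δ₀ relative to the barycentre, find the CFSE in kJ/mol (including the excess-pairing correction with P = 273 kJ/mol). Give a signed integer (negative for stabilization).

Ligand charges: 2×(+0) from py and 2×(+0) from bipy sum to +0; with overall charge +3, Co is +3.
Co³⁺: group 9, so d-count = 9 − 3 = 6.
The d⁶ electrons fill as t₂g⁶ eg⁰.
The orbital stabilization is -2.4Δ₀ = -2.4 × 290 = -696 kJ/mol.
Relative to high-spin t₂g⁴ eg² (1 paired), the low-spin configuration has 2 additional pairs, contributing +2 × 273 = +546 kJ/mol.
Overall CFSE = -696 + 546 = -150 kJ/mol.

-150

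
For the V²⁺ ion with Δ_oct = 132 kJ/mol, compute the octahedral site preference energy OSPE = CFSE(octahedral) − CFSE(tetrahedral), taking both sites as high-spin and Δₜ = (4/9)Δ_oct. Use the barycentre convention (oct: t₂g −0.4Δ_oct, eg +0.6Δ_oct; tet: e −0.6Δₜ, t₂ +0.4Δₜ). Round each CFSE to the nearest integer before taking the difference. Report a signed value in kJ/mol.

Group 5 minus oxidation state +2 gives a d³ configuration for V²⁺.
Octahedral high-spin t2g^3 e_g^0: CFSE = -1.2 × 132 = -158 kJ/mol.
In a tetrahedral site the filling is e^2 t2^1: CFSE(tet) = -0.8Δₜ = -0.8 × (4/9)(132) = -47 kJ/mol.
OSPE = -158 − (-47) = -111 kJ/mol.

-111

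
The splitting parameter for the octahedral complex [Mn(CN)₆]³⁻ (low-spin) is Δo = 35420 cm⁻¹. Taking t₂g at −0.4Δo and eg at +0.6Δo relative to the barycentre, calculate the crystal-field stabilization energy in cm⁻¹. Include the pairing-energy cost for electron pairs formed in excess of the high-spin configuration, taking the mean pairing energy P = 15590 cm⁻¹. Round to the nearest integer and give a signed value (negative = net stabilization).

Each CN⁻ contributes -1; 6 × (-1) = -6. With overall charge -3, Mn is in the +3 oxidation state.
Mn sits in group 7; removing 3 electrons leaves Mn³⁺ with 7 − 3 = 4 d electrons.
Configuration: t₂g⁴ eg⁰.
The orbital stabilization is -1.6Δo = -1.6 × 35420 = -56672 cm⁻¹.
Pairing penalty: 1 pair vs 0 in the high-spin reference → 1 extra × P = 15590 cm⁻¹.
Overall CFSE = -56672 + 15590 = -41082 cm⁻¹.

-41082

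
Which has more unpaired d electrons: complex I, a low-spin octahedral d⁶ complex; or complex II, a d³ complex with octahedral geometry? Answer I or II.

I: t₂g⁶ eg⁰ → 0 unpaired.
II: t₂g³ eg⁰ → 3 unpaired.
So II has more unpaired electrons.

II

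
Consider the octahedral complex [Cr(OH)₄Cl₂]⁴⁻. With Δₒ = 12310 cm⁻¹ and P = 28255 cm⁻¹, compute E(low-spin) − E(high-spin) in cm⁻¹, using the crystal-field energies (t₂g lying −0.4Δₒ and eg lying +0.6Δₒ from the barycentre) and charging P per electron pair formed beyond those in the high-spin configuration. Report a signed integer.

Ligand charges: 4×(-1) from OH⁻ and 2×(-1) from Cl⁻ sum to -6; with overall charge -4, Cr is +2.
Group 6 minus oxidation state +2 gives a d⁴ configuration for Cr²⁺.
High-spin d⁴ fills as t₂g³ eg¹ with CFSE 3(−0.4) + 1(+0.6) = -0.6Δₒ = -7386 cm⁻¹.
Low-spin t₂g⁴ eg⁰ gives -1.6Δₒ = -19696 cm⁻¹, but forming 1 extra pair costs 1P = 28255 cm⁻¹, so E(LS) = -19696 + 28255 = 8559 cm⁻¹.
E(LS) − E(HS) = 8559 − (-7386) = 15945 cm⁻¹.

15945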